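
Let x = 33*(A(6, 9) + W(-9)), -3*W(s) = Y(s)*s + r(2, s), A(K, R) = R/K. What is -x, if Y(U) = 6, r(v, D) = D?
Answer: -1485/2 ≈ -742.50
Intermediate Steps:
W(s) = -7*s/3 (W(s) = -(6*s + s)/3 = -7*s/3)
x = 1485/2 (x = 33*(9/6 - 7/3*(-9)) = 33*(9*(1/6) + 21) = 33*(3/2 + 21) = 33*(45/2) = 1485/2 ≈ 742.50)
-x = -1*1485/2 = -1485/2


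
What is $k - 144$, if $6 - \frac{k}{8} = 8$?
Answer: $-160$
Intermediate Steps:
$k = -16$ ($k = 48 - 64 = -16$)
$k - 144 = -16 - 144 = -160$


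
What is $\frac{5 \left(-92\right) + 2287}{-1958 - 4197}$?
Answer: $- \frac{1827}{6155} \approx -0.29683$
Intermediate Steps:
$\frac{5 \left(-92\right) + 2287}{-1958 - 4197} = \frac{-460 + 2287}{-6155} = 1827 \left(- \frac{1}{6155}\right) = - \frac{1827}{6155}$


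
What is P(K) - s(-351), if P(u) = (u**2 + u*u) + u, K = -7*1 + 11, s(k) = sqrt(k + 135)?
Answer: 36 - 6*I*sqrt(6) ≈ 36.0 - 14.697*I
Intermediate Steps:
s(k) = sqrt(135 + k)
K = 4 (K = -7 + 11 = 4)
P(u) = u + 2*u**2 (P(u) = (u**2 + u**2) + u = 2*u**2 + u = u + 2*u**2)
P(K) - s(-351) = 4*(1 + 2*4) - sqrt(135 - 351) = 4*(1 + 8) - sqrt(-216) = 4*9 - 6*I*sqrt(6) = 36 - 6*I*sqrt(6)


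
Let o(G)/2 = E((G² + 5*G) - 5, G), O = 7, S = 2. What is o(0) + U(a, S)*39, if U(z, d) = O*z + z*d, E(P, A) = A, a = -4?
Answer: -1404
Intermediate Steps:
o(G) = 2*G
U(z, d) = 7*z + d*z (U(z, d) = 7*z + z*d = 7*z + d*z)
o(0) + U(a, S)*39 = 2*0 - 4*(7 + 2)*39 = 0 - 4*9*39 = 0 - 36*39 = 0 - 1404 = -1404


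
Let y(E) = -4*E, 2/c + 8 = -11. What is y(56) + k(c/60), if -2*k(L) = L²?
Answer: -145555201/649800 ≈ -224.00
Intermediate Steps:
c = -2/19 (c = 2/(-8 - 11) = 2/(-19) = 2*(-1/19) = -2/19 ≈ -0.10526)
k(L) = -L²/2
y(56) + k(c/60) = -4*56 - (-2/19/60)²/2 = -224 - (-2/19*1/60)²/2 = -224 - (-1/570)²/2 = -224 - ½*1/324900 = -224 - 1/649800 = -145555201/649800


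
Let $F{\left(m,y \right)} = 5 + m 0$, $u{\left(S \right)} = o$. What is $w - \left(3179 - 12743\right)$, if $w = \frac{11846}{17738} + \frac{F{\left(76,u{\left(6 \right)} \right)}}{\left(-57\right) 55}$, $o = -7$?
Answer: $\frac{53187798584}{5560863} \approx 9564.7$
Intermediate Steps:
$u{\left(S \right)} = -7$
$F{\left(m,y \right)} = 5$ ($F{\left(m,y \right)} = 5 + 0 = 5$)
$w = \frac{3704852}{5560863}$ ($w = \frac{11846}{17738} + \frac{5}{\left(-57\right) 55} = 11846 \cdot \frac{1}{17738} + \frac{5}{-3135} = \frac{5923}{8869} + 5 \left(- \frac{1}{3135}\right) = \frac{5923}{8869} - \frac{1}{627} = \frac{3704852}{5560863} \approx 0.66624$)
$w - \left(3179 - 12743\right) = \frac{3704852}{5560863} - \left(3179 - 12743\right) = \frac{3704852}{5560863} - -9564 = \frac{3704852}{5560863} + 9564 = \frac{53187798584}{5560863}$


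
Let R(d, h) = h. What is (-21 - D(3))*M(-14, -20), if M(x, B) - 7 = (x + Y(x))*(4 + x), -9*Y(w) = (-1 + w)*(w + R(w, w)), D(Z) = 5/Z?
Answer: -125188/9 ≈ -13910.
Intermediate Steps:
Y(w) = -2*w*(-1 + w)/9 (Y(w) = -(-1 + w)*(w + w)/9 = -(-1 + w)*2*w/9 = -2*w*(-1 + w)/9)
M(x, B) = 7 + (4 + x)*(x + 2*x*(1 - x)/9) (M(x, B) = 7 + (x + 2*x*(1 - x)/9)*(4 + x) = 7 + (4 + x)*(x + 2*x*(1 - x)/9))
(-21 - D(3))*M(-14, -20) = (-21 - 5/3)*(7 - 2/9*(-14)**3 + (1/3)*(-14)**2 + (44/9)*(-14)) = (-21 - 5/3)*(7 - 2/9*(-2744) + (1/3)*196 - 616/9) = (-21 - 1*5/3)*(7 + 5488/9 + 196/3 - 616/9) = (-21 - 5/3)*(1841/3) = -68/3*1841/3 = -125188/9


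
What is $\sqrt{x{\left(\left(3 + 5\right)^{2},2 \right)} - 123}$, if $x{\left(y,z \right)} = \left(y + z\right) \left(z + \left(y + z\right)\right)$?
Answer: $3 \sqrt{485} \approx 66.068$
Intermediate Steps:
$x{\left(y,z \right)} = \left(y + z\right) \left(y + 2 z\right)$
$\sqrt{x{\left(\left(3 + 5\right)^{2},2 \right)} - 123} = \sqrt{\left(\left(\left(3 + 5\right)^{2}\right)^{2} + 2 \cdot 2^{2} + 3 \left(3 + 5\right)^{2} \cdot 2\right) - 123} = \sqrt{\left(\left(8^{2}\right)^{2} + 2 \cdot 4 + 3 \cdot 8^{2} \cdot 2\right) - 123} = \sqrt{\left(64^{2} + 8 + 3 \cdot 64 \cdot 2\right) - 123} = \sqrt{\left(4096 + 8 + 384\right) - 123} = \sqrt{4488 - 123} = \sqrt{4365} = 3 \sqrt{485}$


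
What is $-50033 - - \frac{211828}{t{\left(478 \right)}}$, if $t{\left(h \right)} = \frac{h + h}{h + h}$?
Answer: $161795$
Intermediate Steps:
$t{\left(h \right)} = 1$ ($t{\left(h \right)} = \frac{2 h}{2 h} = 2 h \frac{1}{2 h} = 1$)
$-50033 - - \frac{211828}{t{\left(478 \right)}} = -50033 - - \frac{211828}{1} = -50033 - \left(-211828\right) 1 = -50033 - -211828 = -50033 + 211828 = 161795$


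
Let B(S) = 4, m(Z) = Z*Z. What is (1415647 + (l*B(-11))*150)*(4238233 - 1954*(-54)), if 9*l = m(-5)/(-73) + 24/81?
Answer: 36360230661453739/5913 ≈ 6.1492e+12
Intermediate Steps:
m(Z) = Z²
l = -91/17739 (l = ((-5)²/(-73) + 24/81)/9 = (25*(-1/73) + 24*(1/81))/9 = (-25/73 + 8/27)/9 = (⅑)*(-91/1971) = -91/17739 ≈ -0.0051299)
(1415647 + (l*B(-11))*150)*(4238233 - 1954*(-54)) = (1415647 - 91/17739*4*150)*(4238233 - 1954*(-54)) = (1415647 - 364/17739*150)*(4238233 + 105516) = (1415647 - 18200/5913)*4343749 = (8370702511/5913)*4343749 = 36360230661453739/5913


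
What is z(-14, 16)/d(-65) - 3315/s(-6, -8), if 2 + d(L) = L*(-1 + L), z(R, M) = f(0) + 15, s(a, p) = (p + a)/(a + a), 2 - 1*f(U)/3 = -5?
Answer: -21322017/7504 ≈ -2841.4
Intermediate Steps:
f(U) = 21 (f(U) = 6 - 3*(-5) = 6 + 15 = 21)
s(a, p) = (a + p)/(2*a) (s(a, p) = (a + p)/((2*a)) = (a + p)*(1/(2*a)) = (a + p)/(2*a))
z(R, M) = 36 (z(R, M) = 21 + 15 = 36)
d(L) = -2 + L*(-1 + L)
z(-14, 16)/d(-65) - 3315/s(-6, -8) = 36/(-2 + (-65)² - 1*(-65)) - 3315*(-12/(-6 - 8)) = 36/(-2 + 4225 + 65) - 3315/((½)*(-⅙)*(-14)) = 36/4288 - 3315/7/6 = 36*(1/4288) - 3315*6/7 = 9/1072 - 19890/7 = -21322017/7504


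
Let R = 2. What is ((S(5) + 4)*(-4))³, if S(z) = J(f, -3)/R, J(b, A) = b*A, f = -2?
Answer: -21952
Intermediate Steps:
J(b, A) = A*b
S(z) = 3 (S(z) = -3*(-2)/2 = 6*(½) = 3)
((S(5) + 4)*(-4))³ = ((3 + 4)*(-4))³ = (7*(-4))³ = (-28)³ = -21952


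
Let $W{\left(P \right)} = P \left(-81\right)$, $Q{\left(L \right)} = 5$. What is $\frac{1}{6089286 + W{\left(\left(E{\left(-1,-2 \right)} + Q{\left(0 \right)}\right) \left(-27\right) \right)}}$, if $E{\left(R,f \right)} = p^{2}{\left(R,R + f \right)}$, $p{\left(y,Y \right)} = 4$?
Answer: $\frac{1}{6135213} \approx 1.6299 \cdot 10^{-7}$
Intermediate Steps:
$E{\left(R,f \right)} = 16$ ($E{\left(R,f \right)} = 4^{2} = 16$)
$W{\left(P \right)} = - 81 P$
$\frac{1}{6089286 + W{\left(\left(E{\left(-1,-2 \right)} + Q{\left(0 \right)}\right) \left(-27\right) \right)}} = \frac{1}{6089286 - 81 \left(16 + 5\right) \left(-27\right)} = \frac{1}{6089286 - 81 \cdot 21 \left(-27\right)} = \frac{1}{6089286 - -45927} = \frac{1}{6089286 + 45927} = \frac{1}{6135213}$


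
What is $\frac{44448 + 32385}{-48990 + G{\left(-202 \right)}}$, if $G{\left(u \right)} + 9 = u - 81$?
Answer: $- \frac{76833}{49282} \approx -1.559$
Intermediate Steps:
$G{\left(u \right)} = -90 + u$ ($G{\left(u \right)} = -9 + \left(u - 81\right) = -9 + \left(-81 + u\right) = -90 + u$)
$\frac{44448 + 32385}{-48990 + G{\left(-202 \right)}} = \frac{44448 + 32385}{-48990 - 292} = \frac{76833}{-48990 - 292} = \frac{76833}{-49282} = 76833 \left(- \frac{1}{49282}\right) = - \frac{76833}{49282}$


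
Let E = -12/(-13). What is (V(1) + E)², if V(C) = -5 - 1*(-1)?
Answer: 1600/169 ≈ 9.4675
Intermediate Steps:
E = 12/13 (E = -12*(-1/13) = 12/13 ≈ 0.92308)
V(C) = -4 (V(C) = -5 + 1 = -4)
(V(1) + E)² = (-4 + 12/13)² = (-40/13)² = 1600/169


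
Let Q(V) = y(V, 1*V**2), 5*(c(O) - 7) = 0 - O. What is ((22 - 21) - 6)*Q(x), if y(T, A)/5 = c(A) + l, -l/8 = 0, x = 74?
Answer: 27205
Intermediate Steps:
c(O) = 7 - O/5 (c(O) = 7 + (0 - O)/5 = 7 + (-O)/5 = 7 - O/5)
l = 0 (l = -8*0 = 0)
y(T, A) = 35 - A (y(T, A) = 5*((7 - A/5) + 0) = 5*(7 - A/5) = 35 - A)
Q(V) = 35 - V**2
((22 - 21) - 6)*Q(x) = ((22 - 21) - 6)*(35 - 1*74**2) = (1 - 6)*(35 - 1*5476) = -5*(35 - 5476) = -5*(-5441) = 27205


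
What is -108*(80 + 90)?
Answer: -18360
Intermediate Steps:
-108*(80 + 90) = -108*170 = -18360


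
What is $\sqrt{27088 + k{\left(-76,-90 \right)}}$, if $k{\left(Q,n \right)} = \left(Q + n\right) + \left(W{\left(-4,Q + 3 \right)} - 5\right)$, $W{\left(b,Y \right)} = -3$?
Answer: $\sqrt{26914} \approx 164.05$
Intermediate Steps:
$k{\left(Q,n \right)} = -8 + Q + n$ ($k{\left(Q,n \right)} = \left(Q + n\right) - 8 = -8 + Q + n$)
$\sqrt{27088 + k{\left(-76,-90 \right)}} = \sqrt{27088 - 174} = \sqrt{26914}$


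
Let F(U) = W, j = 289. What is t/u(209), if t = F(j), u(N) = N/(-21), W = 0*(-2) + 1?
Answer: -21/209 ≈ -0.10048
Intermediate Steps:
W = 1 (W = 0 + 1 = 1)
u(N) = -N/21 (u(N) = N*(-1/21) = -N/21)
F(U) = 1
t = 1
t/u(209) = 1/(-1/21*209) = 1/(-209/21) = 1*(-21/209) = -21/209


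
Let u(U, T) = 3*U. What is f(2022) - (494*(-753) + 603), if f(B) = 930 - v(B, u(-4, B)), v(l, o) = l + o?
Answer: 370299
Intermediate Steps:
f(B) = 942 - B (f(B) = 930 - (B + 3*(-4)) = 930 - (B - 12) = 930 - (-12 + B) = 930 + (12 - B) = 942 - B)
f(2022) - (494*(-753) + 603) = (942 - 1*2022) - (494*(-753) + 603) = (942 - 2022) - (-371982 + 603) = -1080 - 1*(-371379) = -1080 + 371379 = 370299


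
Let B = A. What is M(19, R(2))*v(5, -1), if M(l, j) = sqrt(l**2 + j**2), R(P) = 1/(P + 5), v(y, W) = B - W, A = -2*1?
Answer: -sqrt(17690)/7 ≈ -19.001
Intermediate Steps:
A = -2
B = -2
v(y, W) = -2 - W
R(P) = 1/(5 + P)
M(l, j) = sqrt(j**2 + l**2)
M(19, R(2))*v(5, -1) = sqrt((1/(5 + 2))**2 + 19**2)*(-2 - 1*(-1)) = sqrt((1/7)**2 + 361)*(-2 + 1) = sqrt((1/7)**2 + 361)*(-1) = sqrt(1/49 + 361)*(-1) = sqrt(17690/49)*(-1) = (sqrt(17690)/7)*(-1) = -sqrt(17690)/7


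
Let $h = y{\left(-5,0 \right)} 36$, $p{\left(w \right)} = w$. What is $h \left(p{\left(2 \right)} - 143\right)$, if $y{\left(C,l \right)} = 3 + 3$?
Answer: $-30456$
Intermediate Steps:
$y{\left(C,l \right)} = 6$
$h = 216$ ($h = 6 \cdot 36 = 216$)
$h \left(p{\left(2 \right)} - 143\right) = 216 \left(2 - 143\right) = 216 \left(-141\right) = -30456$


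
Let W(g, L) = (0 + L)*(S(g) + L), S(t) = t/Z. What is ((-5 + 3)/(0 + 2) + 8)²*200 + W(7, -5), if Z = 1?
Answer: 9790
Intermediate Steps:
S(t) = t (S(t) = t/1 = t*1 = t)
W(g, L) = L*(L + g) (W(g, L) = (0 + L)*(g + L) = L*(L + g))
((-5 + 3)/(0 + 2) + 8)²*200 + W(7, -5) = ((-5 + 3)/(0 + 2) + 8)²*200 - 5*(-5 + 7) = (-2/2 + 8)²*200 - 5*2 = (-2*½ + 8)²*200 - 10 = (-1 + 8)²*200 - 10 = 7²*200 - 10 = 49*200 - 10 = 9800 - 10 = 9790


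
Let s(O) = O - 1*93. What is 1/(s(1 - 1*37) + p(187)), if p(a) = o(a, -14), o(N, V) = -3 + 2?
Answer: -1/130 ≈ -0.0076923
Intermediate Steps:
o(N, V) = -1
s(O) = -93 + O (s(O) = O - 93 = -93 + O)
p(a) = -1
1/(s(1 - 1*37) + p(187)) = 1/((-93 + (1 - 1*37)) - 1) = 1/((-93 + (1 - 37)) - 1) = 1/((-93 - 36) - 1) = 1/(-129 - 1) = 1/(-130) = -1/130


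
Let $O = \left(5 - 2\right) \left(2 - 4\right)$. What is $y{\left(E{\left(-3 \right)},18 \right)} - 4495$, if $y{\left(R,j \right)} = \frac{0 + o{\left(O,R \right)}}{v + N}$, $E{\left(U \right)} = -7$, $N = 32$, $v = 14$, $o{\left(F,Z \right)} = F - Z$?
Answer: $- \frac{206769}{46} \approx -4495.0$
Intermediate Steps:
$O = -6$ ($O = 3 \left(-2\right) = -6$)
$y{\left(R,j \right)} = - \frac{3}{23} - \frac{R}{46}$ ($y{\left(R,j \right)} = \frac{0 - \left(6 + R\right)}{14 + 32} = \frac{-6 - R}{46} = \left(-6 - R\right) \frac{1}{46} = - \frac{3}{23} - \frac{R}{46}$)
$y{\left(E{\left(-3 \right)},18 \right)} - 4495 = \left(- \frac{3}{23} - - \frac{7}{46}\right) - 4495 = \left(- \frac{3}{23} + \frac{7}{46}\right) - 4495 = \frac{1}{46} - 4495 = - \frac{206769}{46}$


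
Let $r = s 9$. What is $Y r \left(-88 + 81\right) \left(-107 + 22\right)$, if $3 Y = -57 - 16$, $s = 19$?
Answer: $-2475795$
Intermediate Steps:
$r = 171$ ($r = 19 \cdot 9 = 171$)
$Y = - \frac{73}{3}$ ($Y = \frac{-57 - 16}{3} = \frac{1}{3} \left(-73\right) = - \frac{73}{3} \approx -24.333$)
$Y r \left(-88 + 81\right) \left(-107 + 22\right) = \left(- \frac{73}{3}\right) 171 \left(-88 + 81\right) \left(-107 + 22\right) = - 4161 \left(\left(-7\right) \left(-85\right)\right) = \left(-4161\right) 595 = -2475795$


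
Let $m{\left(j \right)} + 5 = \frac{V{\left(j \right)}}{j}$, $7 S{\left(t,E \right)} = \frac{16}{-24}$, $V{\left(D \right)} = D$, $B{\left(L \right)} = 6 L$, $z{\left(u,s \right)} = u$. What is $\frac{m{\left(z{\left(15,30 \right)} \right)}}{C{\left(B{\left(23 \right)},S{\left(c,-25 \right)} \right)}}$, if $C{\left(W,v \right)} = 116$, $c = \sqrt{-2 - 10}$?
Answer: $- \frac{1}{29} \approx -0.034483$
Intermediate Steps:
$c = 2 i \sqrt{3}$ ($c = \sqrt{-12} = 2 i \sqrt{3} \approx 3.4641 i$)
$S{\left(t,E \right)} = - \frac{2}{21}$ ($S{\left(t,E \right)} = \frac{16 \frac{1}{-24}}{7} = \frac{16 \left(- \frac{1}{24}\right)}{7} = \frac{1}{7} \left(- \frac{2}{3}\right) = - \frac{2}{21}$)
$m{\left(j \right)} = -4$ ($m{\left(j \right)} = -5 + \frac{j}{j} = -5 + 1 = -4$)
$\frac{m{\left(z{\left(15,30 \right)} \right)}}{C{\left(B{\left(23 \right)},S{\left(c,-25 \right)} \right)}} = - \frac{4}{116} = \left(-4\right) \frac{1}{116} = - \frac{1}{29}$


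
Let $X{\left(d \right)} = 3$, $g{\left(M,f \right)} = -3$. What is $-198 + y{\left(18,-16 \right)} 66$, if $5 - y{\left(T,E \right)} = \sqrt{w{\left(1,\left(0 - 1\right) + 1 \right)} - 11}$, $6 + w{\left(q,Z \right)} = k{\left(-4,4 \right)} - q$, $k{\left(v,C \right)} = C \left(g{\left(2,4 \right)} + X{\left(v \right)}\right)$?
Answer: $132 - 198 i \sqrt{2} \approx 132.0 - 280.01 i$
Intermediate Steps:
$k{\left(v,C \right)} = 0$ ($k{\left(v,C \right)} = C \left(-3 + 3\right) = C 0 = 0$)
$w{\left(q,Z \right)} = -6 - q$ ($w{\left(q,Z \right)} = -6 + \left(0 - q\right) = -6 - q$)
$y{\left(T,E \right)} = 5 - 3 i \sqrt{2}$ ($y{\left(T,E \right)} = 5 - \sqrt{\left(-6 - 1\right) - 11} = 5 - \sqrt{-7 - 11} = 5 - \sqrt{-18} = 5 - 3 i \sqrt{2}$)
$-198 + y{\left(18,-16 \right)} 66 = -198 + \left(5 - 3 i \sqrt{2}\right) 66 = -198 + \left(330 - 198 i \sqrt{2}\right) = 132 - 198 i \sqrt{2}$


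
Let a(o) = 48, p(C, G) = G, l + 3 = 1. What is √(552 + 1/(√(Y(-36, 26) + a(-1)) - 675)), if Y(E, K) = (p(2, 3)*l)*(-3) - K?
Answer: √(372599 - 1104*√10)/√(675 - 2*√10) ≈ 23.495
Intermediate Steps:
l = -2 (l = -3 + 1 = -2)
Y(E, K) = 18 - K (Y(E, K) = (3*(-2))*(-3) - K = -6*(-3) - K = 18 - K)
√(552 + 1/(√(Y(-36, 26) + a(-1)) - 675)) = √(552 + 1/(√((18 - 1*26) + 48) - 675)) = √(552 + 1/(√((18 - 26) + 48) - 675)) = √(552 + 1/(√(-8 + 48) - 675)) = √(552 + 1/(√40 - 675)) = √(552 + 1/(2*√10 - 675)) = √(552 + 1/(-675 + 2*√10))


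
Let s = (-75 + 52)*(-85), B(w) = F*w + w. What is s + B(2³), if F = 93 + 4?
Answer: 2739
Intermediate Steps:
F = 97
B(w) = 98*w (B(w) = 97*w + w = 98*w)
s = 1955 (s = -23*(-85) = 1955)
s + B(2³) = 1955 + 98*2³ = 1955 + 98*8 = 1955 + 784 = 2739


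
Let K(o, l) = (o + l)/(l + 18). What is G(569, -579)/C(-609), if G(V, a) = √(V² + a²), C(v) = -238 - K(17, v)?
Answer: -591*√659002/141250 ≈ -3.3966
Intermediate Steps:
K(o, l) = (l + o)/(18 + l)
C(v) = -238 - (17 + v)/(18 + v) (C(v) = -238 - (v + 17)/(18 + v) = -238 - (17 + v)/(18 + v))
G(569, -579)/C(-609) = √(569² + (-579)²)/(((-4301 - 239*(-609))/(18 - 609))) = √(323761 + 335241)/(((-4301 + 145551)/(-591))) = √659002/((-1/591*141250)) = √659002/(-141250/591) = √659002*(-591/141250) = -591*√659002/141250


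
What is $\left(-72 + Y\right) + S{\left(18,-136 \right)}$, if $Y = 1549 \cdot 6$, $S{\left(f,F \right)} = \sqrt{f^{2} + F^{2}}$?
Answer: $9222 + 2 \sqrt{4705} \approx 9359.2$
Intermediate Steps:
$S{\left(f,F \right)} = \sqrt{F^{2} + f^{2}}$
$Y = 9294$
$\left(-72 + Y\right) + S{\left(18,-136 \right)} = \left(-72 + 9294\right) + \sqrt{\left(-136\right)^{2} + 18^{2}} = 9222 + \sqrt{18496 + 324} = 9222 + \sqrt{18820} = 9222 + 2 \sqrt{4705}$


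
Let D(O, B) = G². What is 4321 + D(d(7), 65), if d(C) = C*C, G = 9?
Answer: 4402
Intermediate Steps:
d(C) = C²
D(O, B) = 81 (D(O, B) = 9² = 81)
4321 + D(d(7), 65) = 4321 + 81 = 4402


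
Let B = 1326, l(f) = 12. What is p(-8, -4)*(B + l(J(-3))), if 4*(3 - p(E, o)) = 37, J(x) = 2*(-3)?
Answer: -16725/2 ≈ -8362.5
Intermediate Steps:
J(x) = -6
p(E, o) = -25/4 (p(E, o) = 3 - ¼*37 = 3 - 37/4 = -25/4)
p(-8, -4)*(B + l(J(-3))) = -25*(1326 + 12)/4 = -25/4*1338 = -16725/2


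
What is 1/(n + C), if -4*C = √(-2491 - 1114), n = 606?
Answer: 9696/5879381 + 4*I*√3605/5879381 ≈ 0.0016492 + 4.0849e-5*I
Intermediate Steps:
C = -I*√3605/4 (C = -√(-2491 - 1114)/4 = -I*√3605/4 ≈ -15.01*I)
1/(n + C) = 1/(606 - I*√3605/4)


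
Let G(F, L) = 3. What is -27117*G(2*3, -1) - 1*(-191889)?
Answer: 110538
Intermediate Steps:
-27117*G(2*3, -1) - 1*(-191889) = -27117*3 - 1*(-191889) = -81351 + 191889 = 110538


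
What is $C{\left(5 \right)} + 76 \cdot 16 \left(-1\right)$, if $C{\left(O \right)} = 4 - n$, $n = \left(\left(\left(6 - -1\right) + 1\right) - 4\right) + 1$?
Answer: $-1217$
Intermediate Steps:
$n = 5$ ($n = \left(\left(\left(6 + 1\right) + 1\right) - 4\right) + 1 = \left(\left(7 + 1\right) - 4\right) + 1 = \left(8 - 4\right) + 1 = 4 + 1 = 5$)
$C{\left(O \right)} = -1$ ($C{\left(O \right)} = 4 - 5 = -1$)
$C{\left(5 \right)} + 76 \cdot 16 \left(-1\right) = -1 + 76 \cdot 16 \left(-1\right) = -1 + 76 \left(-16\right) = -1 - 1216 = -1217$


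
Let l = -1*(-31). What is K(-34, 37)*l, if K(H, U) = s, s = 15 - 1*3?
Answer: 372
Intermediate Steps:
l = 31
s = 12 (s = 15 - 3 = 12)
K(H, U) = 12
K(-34, 37)*l = 12*31 = 372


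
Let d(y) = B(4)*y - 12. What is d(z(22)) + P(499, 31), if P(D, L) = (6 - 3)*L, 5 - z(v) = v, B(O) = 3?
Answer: 30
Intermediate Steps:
z(v) = 5 - v
P(D, L) = 3*L
d(y) = -12 + 3*y (d(y) = 3*y - 12 = -12 + 3*y)
d(z(22)) + P(499, 31) = (-12 + 3*(5 - 1*22)) + 3*31 = (-12 + 3*(5 - 22)) + 93 = (-12 + 3*(-17)) + 93 = (-12 - 51) + 93 = -63 + 93 = 30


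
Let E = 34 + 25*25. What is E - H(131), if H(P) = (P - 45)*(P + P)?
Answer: -21873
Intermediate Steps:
H(P) = 2*P*(-45 + P) (H(P) = (-45 + P)*(2*P) = 2*P*(-45 + P))
E = 659 (E = 34 + 625 = 659)
E - H(131) = 659 - 2*131*(-45 + 131) = 659 - 2*131*86 = 659 - 1*22532 = 659 - 22532 = -21873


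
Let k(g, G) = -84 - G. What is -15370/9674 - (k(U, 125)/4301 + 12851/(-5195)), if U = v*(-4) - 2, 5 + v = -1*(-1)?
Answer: 9171990477/9825132065 ≈ 0.93352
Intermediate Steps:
v = -4 (v = -5 - 1*(-1) = -5 + 1 = -4)
U = 14 (U = -4*(-4) - 2 = 16 - 2 = 14)
-15370/9674 - (k(U, 125)/4301 + 12851/(-5195)) = -15370/9674 - ((-84 - 1*125)/4301 + 12851/(-5195)) = -15370*1/9674 - ((-84 - 125)*(1/4301) + 12851*(-1/5195)) = -7685/4837 - (-209*1/4301 - 12851/5195) = -7685/4837 - (-19/391 - 12851/5195) = -7685/4837 - 1*(-5123446/2031245) = -7685/4837 + 5123446/2031245 = 9171990477/9825132065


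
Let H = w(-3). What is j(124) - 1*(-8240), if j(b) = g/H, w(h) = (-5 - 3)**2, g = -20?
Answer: 131835/16 ≈ 8239.7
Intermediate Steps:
w(h) = 64 (w(h) = (-8)**2 = 64)
H = 64
j(b) = -5/16 (j(b) = -20/64 = -20*1/64 = -5/16)
j(124) - 1*(-8240) = -5/16 - 1*(-8240) = -5/16 + 8240 = 131835/16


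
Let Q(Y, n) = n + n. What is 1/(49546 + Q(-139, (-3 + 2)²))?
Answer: 1/49548 ≈ 2.0182e-5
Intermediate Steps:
Q(Y, n) = 2*n
1/(49546 + Q(-139, (-3 + 2)²)) = 1/(49546 + 2*(-3 + 2)²) = 1/(49546 + 2*(-1)²) = 1/(49546 + 2*1) = 1/(49546 + 2) = 1/49548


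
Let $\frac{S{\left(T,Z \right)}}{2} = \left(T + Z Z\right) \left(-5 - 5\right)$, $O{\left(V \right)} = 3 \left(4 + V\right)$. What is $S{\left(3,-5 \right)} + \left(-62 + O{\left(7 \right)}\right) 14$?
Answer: $-966$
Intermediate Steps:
$O{\left(V \right)} = 12 + 3 V$
$S{\left(T,Z \right)} = - 20 T - 20 Z^{2}$ ($S{\left(T,Z \right)} = 2 \left(T + Z Z\right) \left(-5 - 5\right) = 2 \left(T + Z^{2}\right) \left(-10\right) = 2 \left(- 10 T - 10 Z^{2}\right) = - 20 T - 20 Z^{2}$)
$S{\left(3,-5 \right)} + \left(-62 + O{\left(7 \right)}\right) 14 = \left(\left(-20\right) 3 - 20 \left(-5\right)^{2}\right) + \left(-62 + \left(12 + 3 \cdot 7\right)\right) 14 = \left(-60 - 500\right) + \left(-62 + \left(12 + 21\right)\right) 14 = \left(-60 - 500\right) + \left(-62 + 33\right) 14 = -560 - 406 = -966$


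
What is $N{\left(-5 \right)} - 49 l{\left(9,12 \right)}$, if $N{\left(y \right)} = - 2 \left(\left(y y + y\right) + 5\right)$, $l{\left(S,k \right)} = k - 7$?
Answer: $-295$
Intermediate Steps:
$l{\left(S,k \right)} = -7 + k$ ($l{\left(S,k \right)} = k - 7 = -7 + k$)
$N{\left(y \right)} = -10 - 2 y - 2 y^{2}$ ($N{\left(y \right)} = - 2 \left(\left(y^{2} + y\right) + 5\right) = - 2 \left(\left(y + y^{2}\right) + 5\right) = - 2 \left(5 + y + y^{2}\right) = -10 - 2 y - 2 y^{2}$)
$N{\left(-5 \right)} - 49 l{\left(9,12 \right)} = \left(-10 - -10 - 2 \left(-5\right)^{2}\right) - 49 \left(-7 + 12\right) = \left(-10 + 10 - 50\right) - 245 = -50 - 245 = -295$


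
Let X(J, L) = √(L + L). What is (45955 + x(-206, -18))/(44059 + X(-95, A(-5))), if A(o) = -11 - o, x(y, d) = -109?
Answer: 2019928914/1941195493 - 91692*I*√3/1941195493 ≈ 1.0406 - 8.1813e-5*I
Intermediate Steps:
X(J, L) = √2*√L (X(J, L) = √(2*L) = √2*√L)
(45955 + x(-206, -18))/(44059 + X(-95, A(-5))) = (45955 - 109)/(44059 + √2*√(-11 - 1*(-5))) = 45846/(44059 + √2*√(-11 + 5)) = 45846/(44059 + √2*√(-6)) = 45846/(44059 + √2*(I*√6)) = 45846/(44059 + 2*I*√3)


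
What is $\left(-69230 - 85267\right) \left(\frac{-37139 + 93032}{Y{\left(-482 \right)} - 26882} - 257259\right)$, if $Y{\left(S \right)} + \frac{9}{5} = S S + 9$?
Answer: $\frac{40828613079972753}{1027246} \approx 3.9746 \cdot 10^{10}$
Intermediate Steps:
$Y{\left(S \right)} = \frac{36}{5} + S^{2}$ ($Y{\left(S \right)} = - \frac{9}{5} + \left(S S + 9\right) = - \frac{9}{5} + \left(S^{2} + 9\right) = - \frac{9}{5} + \left(9 + S^{2}\right) = \frac{36}{5} + S^{2}$)
$\left(-69230 - 85267\right) \left(\frac{-37139 + 93032}{Y{\left(-482 \right)} - 26882} - 257259\right) = \left(-69230 - 85267\right) \left(\frac{-37139 + 93032}{\left(\frac{36}{5} + \left(-482\right)^{2}\right) - 26882} - 257259\right) = - 154497 \left(\frac{55893}{\left(\frac{36}{5} + 232324\right) - 26882} - 257259\right) = - 154497 \left(\frac{55893}{\frac{1161656}{5} - 26882} - 257259\right) = - 154497 \left(\frac{55893}{\frac{1027246}{5}} - 257259\right) = - 154497 \left(55893 \cdot \frac{5}{1027246} - 257259\right) = - 154497 \left(\frac{279465}{1027246} - 257259\right) = \left(-154497\right) \left(- \frac{264267999249}{1027246}\right) = \frac{40828613079972753}{1027246}$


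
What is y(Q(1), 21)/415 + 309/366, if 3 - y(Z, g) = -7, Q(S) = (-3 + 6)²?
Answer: 8793/10126 ≈ 0.86836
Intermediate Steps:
Q(S) = 9 (Q(S) = 3² = 9)
y(Z, g) = 10 (y(Z, g) = 3 - 1*(-7) = 3 + 7 = 10)
y(Q(1), 21)/415 + 309/366 = 10/415 + 309/366 = 10*(1/415) + 309*(1/366) = 2/83 + 103/122 = 8793/10126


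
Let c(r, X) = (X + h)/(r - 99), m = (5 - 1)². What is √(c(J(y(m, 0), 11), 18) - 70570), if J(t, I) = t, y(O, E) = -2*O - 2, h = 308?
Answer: 6*I*√34676558/133 ≈ 265.65*I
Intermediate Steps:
m = 16 (m = 4² = 16)
y(O, E) = -2 - 2*O
c(r, X) = (308 + X)/(-99 + r) (c(r, X) = (X + 308)/(r - 99) = (308 + X)/(-99 + r))
√(c(J(y(m, 0), 11), 18) - 70570) = √((308 + 18)/(-99 + (-2 - 2*16)) - 70570) = √(326/(-99 + (-2 - 32)) - 70570) = √(326/(-99 - 34) - 70570) = √(326/(-133) - 70570) = √(-1/133*326 - 70570) = √(-326/133 - 70570) = √(-9386136/133) = 6*I*√34676558/133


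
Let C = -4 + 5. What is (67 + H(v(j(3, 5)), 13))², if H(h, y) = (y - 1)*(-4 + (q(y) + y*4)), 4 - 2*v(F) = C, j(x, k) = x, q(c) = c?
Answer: 638401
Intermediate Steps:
C = 1
v(F) = 3/2 (v(F) = 2 - ½*1 = 2 - ½ = 3/2)
H(h, y) = (-1 + y)*(-4 + 5*y) (H(h, y) = (y - 1)*(-4 + (y + y*4)) = (-1 + y)*(-4 + (y + 4*y)) = (-1 + y)*(-4 + 5*y))
(67 + H(v(j(3, 5)), 13))² = (67 + (4 - 9*13 + 5*13²))² = (67 + (4 - 117 + 5*169))² = (67 + (4 - 117 + 845))² = (67 + 732)² = 799² = 638401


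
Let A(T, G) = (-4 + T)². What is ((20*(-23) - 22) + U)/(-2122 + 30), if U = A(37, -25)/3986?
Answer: 1920163/8338712 ≈ 0.23027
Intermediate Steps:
U = 1089/3986 (U = (-4 + 37)²/3986 = 33²*(1/3986) = 1089*(1/3986) = 1089/3986 ≈ 0.27321)
((20*(-23) - 22) + U)/(-2122 + 30) = ((20*(-23) - 22) + 1089/3986)/(-2122 + 30) = ((-460 - 22) + 1089/3986)/(-2092) = (-482 + 1089/3986)*(-1/2092) = -1920163/3986*(-1/2092) = 1920163/8338712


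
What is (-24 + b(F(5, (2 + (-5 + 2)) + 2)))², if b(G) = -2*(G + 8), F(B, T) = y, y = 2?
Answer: 1936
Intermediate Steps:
F(B, T) = 2
b(G) = -16 - 2*G (b(G) = -2*(8 + G) = -16 - 2*G)
(-24 + b(F(5, (2 + (-5 + 2)) + 2)))² = (-24 + (-16 - 2*2))² = (-24 + (-16 - 4))² = (-24 - 20)² = (-44)² = 1936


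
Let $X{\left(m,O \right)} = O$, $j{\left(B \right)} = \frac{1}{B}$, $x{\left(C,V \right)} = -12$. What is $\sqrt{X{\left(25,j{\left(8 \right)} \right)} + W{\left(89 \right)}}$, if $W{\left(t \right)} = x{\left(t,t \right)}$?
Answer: $\frac{i \sqrt{190}}{4} \approx 3.446 i$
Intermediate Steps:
$W{\left(t \right)} = -12$
$\sqrt{X{\left(25,j{\left(8 \right)} \right)} + W{\left(89 \right)}} = \sqrt{\frac{1}{8} - 12} = \sqrt{- \frac{95}{8}} = \frac{i \sqrt{190}}{4}$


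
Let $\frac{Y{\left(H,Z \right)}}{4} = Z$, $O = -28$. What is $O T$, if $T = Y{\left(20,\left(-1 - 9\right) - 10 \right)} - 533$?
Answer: $17164$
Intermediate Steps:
$Y{\left(H,Z \right)} = 4 Z$
$T = -613$ ($T = 4 \left(\left(-1 - 9\right) - 10\right) - 533 = 4 \left(-10 - 10\right) - 533 = 4 \left(-20\right) - 533 = -80 - 533 = -613$)
$O T = \left(-28\right) \left(-613\right) = 17164$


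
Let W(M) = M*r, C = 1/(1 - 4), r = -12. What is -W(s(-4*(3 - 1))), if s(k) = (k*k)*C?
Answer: -256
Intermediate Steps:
C = -⅓ (C = 1/(-3) = -⅓ ≈ -0.33333)
s(k) = -k²/3 (s(k) = (k*k)*(-⅓) = k²*(-⅓) = -k²/3)
W(M) = -12*M (W(M) = M*(-12) = -12*M)
-W(s(-4*(3 - 1))) = -(-12)*(-16*(3 - 1)²/3) = -(-12)*(-(-4*2)²/3) = -(-12)*(-⅓*(-8)²) = -(-12)*(-⅓*64) = -(-12)*(-64)/3 = -1*256 = -256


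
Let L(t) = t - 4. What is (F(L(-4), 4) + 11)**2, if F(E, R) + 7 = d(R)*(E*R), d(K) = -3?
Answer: 10000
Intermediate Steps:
L(t) = -4 + t
F(E, R) = -7 - 3*E*R
(F(L(-4), 4) + 11)**2 = ((-7 - 3*(-4 - 4)*4) + 11)**2 = ((-7 - 3*(-8)*4) + 11)**2 = ((-7 + 96) + 11)**2 = (89 + 11)**2 = 100**2 = 10000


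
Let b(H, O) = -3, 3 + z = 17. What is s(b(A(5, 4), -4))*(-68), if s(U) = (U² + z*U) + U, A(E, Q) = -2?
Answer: 2448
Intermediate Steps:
z = 14 (z = -3 + 17 = 14)
s(U) = U² + 15*U (s(U) = (U² + 14*U) + U = U² + 15*U)
s(b(A(5, 4), -4))*(-68) = -3*(15 - 3)*(-68) = -3*12*(-68) = -36*(-68) = 2448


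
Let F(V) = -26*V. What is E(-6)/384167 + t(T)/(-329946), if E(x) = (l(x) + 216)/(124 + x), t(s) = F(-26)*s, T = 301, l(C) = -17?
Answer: -4611924275401/7478507533938 ≈ -0.61669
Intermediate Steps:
t(s) = 676*s (t(s) = (-26*(-26))*s = 676*s)
E(x) = 199/(124 + x) (E(x) = (-17 + 216)/(124 + x) = 199/(124 + x))
E(-6)/384167 + t(T)/(-329946) = (199/(124 - 6))/384167 + (676*301)/(-329946) = (199/118)*(1/384167) + 203476*(-1/329946) = (199*(1/118))*(1/384167) - 101738/164973 = (199/118)*(1/384167) - 101738/164973 = 199/45331706 - 101738/164973 = -4611924275401/7478507533938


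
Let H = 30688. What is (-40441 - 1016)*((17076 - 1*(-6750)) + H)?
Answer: -2259986898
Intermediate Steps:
(-40441 - 1016)*((17076 - 1*(-6750)) + H) = (-40441 - 1016)*((17076 - 1*(-6750)) + 30688) = -41457*((17076 + 6750) + 30688) = -41457*(23826 + 30688) = -41457*54514 = -2259986898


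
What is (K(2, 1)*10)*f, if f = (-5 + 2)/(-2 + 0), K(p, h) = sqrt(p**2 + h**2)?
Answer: 15*sqrt(5) ≈ 33.541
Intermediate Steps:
K(p, h) = sqrt(h**2 + p**2)
f = 3/2 (f = -3/(-2) = -3*(-1/2) = 3/2 ≈ 1.5000)
(K(2, 1)*10)*f = (sqrt(1**2 + 2**2)*10)*(3/2) = (sqrt(1 + 4)*10)*(3/2) = (sqrt(5)*10)*(3/2) = (10*sqrt(5))*(3/2) = 15*sqrt(5)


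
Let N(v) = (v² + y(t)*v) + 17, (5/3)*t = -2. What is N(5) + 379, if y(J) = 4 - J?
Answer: 447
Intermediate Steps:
t = -6/5 (t = (⅗)*(-2) = -6/5 ≈ -1.2000)
N(v) = 17 + v² + 26*v/5 (N(v) = (v² + (4 - 1*(-6/5))*v) + 17 = (v² + (4 + 6/5)*v) + 17 = (v² + 26*v/5) + 17 = 17 + v² + 26*v/5)
N(5) + 379 = (17 + 5² + (26/5)*5) + 379 = (17 + 25 + 26) + 379 = 68 + 379 = 447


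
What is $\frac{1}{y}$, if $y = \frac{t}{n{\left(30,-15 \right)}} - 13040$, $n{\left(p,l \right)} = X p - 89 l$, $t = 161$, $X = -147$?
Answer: $- \frac{3075}{40098161} \approx -7.6687 \cdot 10^{-5}$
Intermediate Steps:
$n{\left(p,l \right)} = - 147 p - 89 l$
$y = - \frac{40098161}{3075}$ ($y = \frac{161}{\left(-147\right) 30 - -1335} - 13040 = \frac{161}{-4410 + 1335} - 13040 = \frac{161}{-3075} - 13040 = 161 \left(- \frac{1}{3075}\right) - 13040 = - \frac{161}{3075} - 13040 = - \frac{40098161}{3075} \approx -13040.0$)
$\frac{1}{y} = \frac{1}{- \frac{40098161}{3075}} = - \frac{3075}{40098161}$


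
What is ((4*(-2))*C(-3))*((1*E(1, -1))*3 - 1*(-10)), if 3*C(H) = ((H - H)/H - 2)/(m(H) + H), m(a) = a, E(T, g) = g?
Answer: -56/9 ≈ -6.2222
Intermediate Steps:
C(H) = -1/(3*H) (C(H) = (((H - H)/H - 2)/(H + H))/3 = ((0/H - 2)/((2*H)))/3 = ((0 - 2)*(1/(2*H)))/3 = (-1/H)/3 = -1/(3*H))
((4*(-2))*C(-3))*((1*E(1, -1))*3 - 1*(-10)) = ((4*(-2))*(-1/3/(-3)))*((1*(-1))*3 - 1*(-10)) = (-(-8)*(-1)/(3*3))*(-1*3 + 10) = (-8*1/9)*(-3 + 10) = -8/9*7 = -56/9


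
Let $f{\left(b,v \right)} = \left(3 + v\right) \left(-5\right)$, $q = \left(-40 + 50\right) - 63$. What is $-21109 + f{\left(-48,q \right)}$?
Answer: $-20859$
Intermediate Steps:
$q = -53$ ($q = 10 - 63 = -53$)
$f{\left(b,v \right)} = -15 - 5 v$
$-21109 + f{\left(-48,q \right)} = -21109 - -250 = -21109 + \left(-15 + 265\right) = -21109 + 250 = -20859$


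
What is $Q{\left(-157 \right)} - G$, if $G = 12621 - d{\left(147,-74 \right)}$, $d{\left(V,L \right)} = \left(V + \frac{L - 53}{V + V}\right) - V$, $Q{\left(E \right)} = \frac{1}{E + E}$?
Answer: $- \frac{291290102}{23079} \approx -12621.0$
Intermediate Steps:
$Q{\left(E \right)} = \frac{1}{2 E}$
$d{\left(V,L \right)} = \frac{-53 + L}{2 V}$ ($d{\left(V,L \right)} = \left(V + \frac{-53 + L}{2 V}\right) - V = \frac{-53 + L}{2 V}$)
$G = \frac{3710701}{294}$ ($G = 12621 - \frac{-53 - 74}{2 \cdot 147} = 12621 - \frac{1}{2} \cdot \frac{1}{147} \left(-127\right) = 12621 - - \frac{127}{294} = 12621 + \frac{127}{294} = \frac{3710701}{294} \approx 12621.0$)
$Q{\left(-157 \right)} - G = \frac{1}{2 \left(-157\right)} - \frac{3710701}{294} = \frac{1}{2} \left(- \frac{1}{157}\right) - \frac{3710701}{294} = - \frac{1}{314} - \frac{3710701}{294} = - \frac{291290102}{23079}$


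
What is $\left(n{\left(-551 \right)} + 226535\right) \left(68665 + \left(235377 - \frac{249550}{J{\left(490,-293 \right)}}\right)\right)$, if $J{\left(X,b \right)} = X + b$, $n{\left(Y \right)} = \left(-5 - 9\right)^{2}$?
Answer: $\frac{13523761379244}{197} \approx 6.8649 \cdot 10^{10}$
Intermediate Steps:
$n{\left(Y \right)} = 196$ ($n{\left(Y \right)} = \left(-14\right)^{2} = 196$)
$\left(n{\left(-551 \right)} + 226535\right) \left(68665 + \left(235377 - \frac{249550}{J{\left(490,-293 \right)}}\right)\right) = \left(196 + 226535\right) \left(68665 + \left(235377 - \frac{249550}{490 - 293}\right)\right) = 226731 \left(68665 + \left(235377 - \frac{249550}{197}\right)\right) = 226731 \left(68665 + \frac{46119719}{197}\right) = 226731 \cdot \frac{59646724}{197} = \frac{13523761379244}{197}$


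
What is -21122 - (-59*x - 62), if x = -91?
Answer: -26429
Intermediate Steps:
-21122 - (-59*x - 62) = -21122 - (-59*(-91) - 62) = -21122 - (5369 - 62) = -21122 - 1*5307 = -21122 - 5307 = -26429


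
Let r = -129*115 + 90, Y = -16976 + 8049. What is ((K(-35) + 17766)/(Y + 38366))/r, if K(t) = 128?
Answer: -17894/434078055 ≈ -4.1223e-5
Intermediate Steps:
Y = -8927
r = -14745 (r = -14835 + 90 = -14745)
((K(-35) + 17766)/(Y + 38366))/r = ((128 + 17766)/(-8927 + 38366))/(-14745) = (17894/29439)*(-1/14745) = -17894/434078055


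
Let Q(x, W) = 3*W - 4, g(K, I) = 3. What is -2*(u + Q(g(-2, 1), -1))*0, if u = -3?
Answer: 0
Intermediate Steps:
Q(x, W) = -4 + 3*W
-2*(u + Q(g(-2, 1), -1))*0 = -2*(-3 + (-4 + 3*(-1)))*0 = -2*(-3 + (-4 - 3))*0 = -2*(-3 - 7)*0 = -2*(-10)*0 = 20*0 = 0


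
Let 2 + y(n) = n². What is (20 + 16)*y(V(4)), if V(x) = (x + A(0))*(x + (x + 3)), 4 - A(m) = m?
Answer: 278712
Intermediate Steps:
A(m) = 4 - m
V(x) = (3 + 2*x)*(4 + x) (V(x) = (x + (4 - 1*0))*(x + (x + 3)) = (x + (4 + 0))*(x + (3 + x)) = (x + 4)*(3 + 2*x) = (4 + x)*(3 + 2*x) = (3 + 2*x)*(4 + x))
y(n) = -2 + n²
(20 + 16)*y(V(4)) = (20 + 16)*(-2 + (12 + 2*4² + 11*4)²) = 36*(-2 + (12 + 2*16 + 44)²) = 36*(-2 + (12 + 32 + 44)²) = 36*(-2 + 88²) = 36*(-2 + 7744) = 36*7742 = 278712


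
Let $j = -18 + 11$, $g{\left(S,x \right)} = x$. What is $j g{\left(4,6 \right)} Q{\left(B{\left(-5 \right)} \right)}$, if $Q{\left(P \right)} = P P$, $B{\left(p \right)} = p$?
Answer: $-1050$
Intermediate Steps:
$j = -7$
$Q{\left(P \right)} = P^{2}$
$j g{\left(4,6 \right)} Q{\left(B{\left(-5 \right)} \right)} = \left(-7\right) 6 \left(-5\right)^{2} = \left(-42\right) 25 = -1050$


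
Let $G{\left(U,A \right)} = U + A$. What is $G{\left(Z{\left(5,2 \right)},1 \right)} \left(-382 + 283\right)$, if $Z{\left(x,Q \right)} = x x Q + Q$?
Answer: $-5247$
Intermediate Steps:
$Z{\left(x,Q \right)} = Q + Q x^{2}$ ($Z{\left(x,Q \right)} = x^{2} Q + Q = Q x^{2} + Q = Q + Q x^{2}$)
$G{\left(U,A \right)} = A + U$
$G{\left(Z{\left(5,2 \right)},1 \right)} \left(-382 + 283\right) = \left(1 + 2 \left(1 + 5^{2}\right)\right) \left(-382 + 283\right) = \left(1 + 2 \left(1 + 25\right)\right) \left(-99\right) = \left(1 + 2 \cdot 26\right) \left(-99\right) = \left(1 + 52\right) \left(-99\right) = 53 \left(-99\right) = -5247$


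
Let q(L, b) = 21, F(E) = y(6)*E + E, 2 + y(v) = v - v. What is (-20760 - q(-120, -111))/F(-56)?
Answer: -20781/56 ≈ -371.09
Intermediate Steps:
y(v) = -2 (y(v) = -2 + (v - v) = -2 + 0 = -2)
F(E) = -E (F(E) = -2*E + E = -E)
(-20760 - q(-120, -111))/F(-56) = (-20760 - 1*21)/((-1*(-56))) = (-20760 - 21)/56 = -20781*1/56 = -20781/56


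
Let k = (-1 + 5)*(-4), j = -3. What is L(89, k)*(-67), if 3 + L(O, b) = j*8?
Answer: 1809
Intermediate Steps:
k = -16 (k = 4*(-4) = -16)
L(O, b) = -27 (L(O, b) = -3 - 3*8 = -3 - 24 = -27)
L(89, k)*(-67) = -27*(-67) = 1809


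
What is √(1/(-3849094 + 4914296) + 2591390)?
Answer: √2940334399951542762/1065202 ≈ 1609.8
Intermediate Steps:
√(1/(-3849094 + 4914296) + 2591390) = √(1/1065202 + 2591390) = √(2760353810781/1065202) = √2940334399951542762/1065202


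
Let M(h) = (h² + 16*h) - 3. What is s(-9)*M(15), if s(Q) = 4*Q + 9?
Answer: -12474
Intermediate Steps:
M(h) = -3 + h² + 16*h
s(Q) = 9 + 4*Q
s(-9)*M(15) = (9 + 4*(-9))*(-3 + 15² + 16*15) = (9 - 36)*(-3 + 225 + 240) = -27*462 = -12474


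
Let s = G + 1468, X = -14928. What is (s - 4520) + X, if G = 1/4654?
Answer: -83678919/4654 ≈ -17980.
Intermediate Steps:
G = 1/4654 ≈ 0.00021487
s = 6832073/4654 (s = 1/4654 + 1468 = 6832073/4654 ≈ 1468.0)
(s - 4520) + X = (6832073/4654 - 4520) - 14928 = -14204007/4654 - 14928 = -83678919/4654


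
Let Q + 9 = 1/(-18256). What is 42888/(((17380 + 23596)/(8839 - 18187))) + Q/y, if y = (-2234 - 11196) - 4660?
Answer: -1655040717464291/169154582688 ≈ -9784.2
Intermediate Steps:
y = -18090 (y = -13430 - 4660 = -18090)
Q = -164305/18256 (Q = -9 + 1/(-18256) = -9 - 1/18256 = -164305/18256 ≈ -9.0001)
42888/(((17380 + 23596)/(8839 - 18187))) + Q/y = 42888/(((17380 + 23596)/(8839 - 18187))) - 164305/18256/(-18090) = 42888/((40976/(-9348))) - 164305/18256*(-1/18090) = 42888/((40976*(-1/9348))) + 32861/66050208 = 42888/(-10244/2337) + 32861/66050208 = 42888*(-2337/10244) + 32861/66050208 = -25057314/2561 + 32861/66050208 = -1655040717464291/169154582688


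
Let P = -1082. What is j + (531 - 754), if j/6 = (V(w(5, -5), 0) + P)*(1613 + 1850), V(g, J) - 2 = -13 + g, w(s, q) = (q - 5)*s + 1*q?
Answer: -23853367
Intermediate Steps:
w(s, q) = q + s*(-5 + q) (w(s, q) = (-5 + q)*s + q = s*(-5 + q) + q = q + s*(-5 + q))
V(g, J) = -11 + g (V(g, J) = 2 + (-13 + g) = -11 + g)
j = -23853144 (j = 6*(((-11 + (-5 - 5*5 - 5*5)) - 1082)*(1613 + 1850)) = 6*(((-11 + (-5 - 25 - 25)) - 1082)*3463) = 6*(((-11 - 55) - 1082)*3463) = 6*((-66 - 1082)*3463) = 6*(-1148*3463) = 6*(-3975524) = -23853144)
j + (531 - 754) = -23853144 + (531 - 754) = -23853144 - 223 = -23853367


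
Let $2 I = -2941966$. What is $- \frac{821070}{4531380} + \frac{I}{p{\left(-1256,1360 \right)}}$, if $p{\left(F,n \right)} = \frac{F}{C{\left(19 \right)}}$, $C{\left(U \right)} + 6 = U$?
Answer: $\frac{1444192450685}{94856888} \approx 15225.0$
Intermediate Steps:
$I = -1470983$ ($I = \frac{1}{2} \left(-2941966\right) = -1470983$)
$C{\left(U \right)} = -6 + U$
$p{\left(F,n \right)} = \frac{F}{13}$ ($p{\left(F,n \right)} = \frac{F}{-6 + 19} = \frac{F}{13}$)
$- \frac{821070}{4531380} + \frac{I}{p{\left(-1256,1360 \right)}} = - \frac{821070}{4531380} - \frac{1470983}{\frac{1}{13} \left(-1256\right)} = \left(-821070\right) \frac{1}{4531380} - \frac{1470983}{- \frac{1256}{13}} = - \frac{27369}{151046} - - \frac{19122779}{1256} = - \frac{27369}{151046} + \frac{19122779}{1256} = \frac{1444192450685}{94856888}$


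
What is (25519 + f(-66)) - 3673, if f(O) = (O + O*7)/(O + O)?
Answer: 21850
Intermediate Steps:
f(O) = 4 (f(O) = (O + 7*O)/((2*O)) = (8*O)*(1/(2*O)) = 4)
(25519 + f(-66)) - 3673 = (25519 + 4) - 3673 = 25523 - 3673 = 21850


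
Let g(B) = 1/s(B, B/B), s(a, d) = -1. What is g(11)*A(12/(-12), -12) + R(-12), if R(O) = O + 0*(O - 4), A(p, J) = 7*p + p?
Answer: -4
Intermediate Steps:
g(B) = -1 (g(B) = 1/(-1) = -1)
A(p, J) = 8*p
R(O) = O (R(O) = O + 0*(-4 + O) = O + 0 = O)
g(11)*A(12/(-12), -12) + R(-12) = -8*12/(-12) - 12 = -8*12*(-1/12) - 12 = -8*(-1) - 12 = -1*(-8) - 12 = 8 - 12 = -4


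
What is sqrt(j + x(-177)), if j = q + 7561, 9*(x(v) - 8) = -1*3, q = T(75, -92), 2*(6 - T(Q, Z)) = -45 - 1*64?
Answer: 5*sqrt(10986)/6 ≈ 87.345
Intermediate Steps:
T(Q, Z) = 121/2 (T(Q, Z) = 6 - (-45 - 1*64)/2 = 6 - (-45 - 64)/2 = 6 - 1/2*(-109) = 6 + 109/2 = 121/2)
q = 121/2 ≈ 60.500
x(v) = 23/3 (x(v) = 8 + (-1*3)/9 = 8 + (1/9)*(-3) = 8 - 1/3 = 23/3)
j = 15243/2 (j = 121/2 + 7561 = 15243/2 ≈ 7621.5)
sqrt(j + x(-177)) = sqrt(15243/2 + 23/3) = sqrt(45775/6) = 5*sqrt(10986)/6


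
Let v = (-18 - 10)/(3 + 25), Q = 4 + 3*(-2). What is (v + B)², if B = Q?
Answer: 9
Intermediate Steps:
Q = -2 (Q = 4 - 6 = -2)
v = -1 (v = -28/28 = -28*1/28 = -1)
B = -2
(v + B)² = (-1 - 2)² = (-3)² = 9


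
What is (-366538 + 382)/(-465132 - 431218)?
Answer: 26154/64025 ≈ 0.40850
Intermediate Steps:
(-366538 + 382)/(-465132 - 431218) = -366156/(-896350) = -366156*(-1/896350) = 26154/64025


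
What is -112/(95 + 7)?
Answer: -56/51 ≈ -1.0980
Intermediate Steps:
-112/(95 + 7) = -112/102 = (1/102)*(-112) = -56/51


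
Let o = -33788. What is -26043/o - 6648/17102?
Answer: 110382381/288921188 ≈ 0.38205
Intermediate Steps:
-26043/o - 6648/17102 = -26043/(-33788) - 6648/17102 = -26043*(-1/33788) - 6648*1/17102 = 26043/33788 - 3324/8551 = 110382381/288921188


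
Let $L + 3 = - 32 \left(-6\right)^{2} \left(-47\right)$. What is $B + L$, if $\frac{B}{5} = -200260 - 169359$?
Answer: $-1793954$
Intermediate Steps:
$B = -1848095$ ($B = 5 \left(-200260 - 169359\right) = 5 \left(-369619\right) = -1848095$)
$L = 54141$ ($L = -3 + - 32 \left(-6\right)^{2} \left(-47\right) = -3 + \left(-32\right) 36 \left(-47\right) = -3 - -54144 = -3 + 54144 = 54141$)
$B + L = -1848095 + 54141 = -1793954$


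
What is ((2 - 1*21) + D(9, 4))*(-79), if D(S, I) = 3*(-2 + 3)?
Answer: 1264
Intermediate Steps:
D(S, I) = 3 (D(S, I) = 3*1 = 3)
((2 - 1*21) + D(9, 4))*(-79) = ((2 - 1*21) + 3)*(-79) = ((2 - 21) + 3)*(-79) = (-19 + 3)*(-79) = -16*(-79) = 1264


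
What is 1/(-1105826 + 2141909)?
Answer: 1/1036083 ≈ 9.6517e-7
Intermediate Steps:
1/(-1105826 + 2141909) = 1/1036083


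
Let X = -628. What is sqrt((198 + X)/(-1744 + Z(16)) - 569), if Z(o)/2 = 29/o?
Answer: I*sqrt(12250301609)/4641 ≈ 23.849*I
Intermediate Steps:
Z(o) = 58/o (Z(o) = 2*(29/o) = 58/o)
sqrt((198 + X)/(-1744 + Z(16)) - 569) = sqrt((198 - 628)/(-1744 + 58/16) - 569) = sqrt(-430/(-1744 + 58*(1/16)) - 569) = sqrt(-430/(-1744 + 29/8) - 569) = sqrt(-430/(-13923/8) - 569) = sqrt(-430*(-8/13923) - 569) = sqrt(3440/13923 - 569) = sqrt(-7918747/13923) = I*sqrt(12250301609)/4641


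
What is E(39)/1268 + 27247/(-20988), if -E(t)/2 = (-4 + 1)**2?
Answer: -793795/604836 ≈ -1.3124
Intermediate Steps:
E(t) = -18 (E(t) = -2*(-4 + 1)**2 = -2*(-3)**2 = -2*9 = -18)
E(39)/1268 + 27247/(-20988) = -18/1268 + 27247/(-20988) = -18*1/1268 + 27247*(-1/20988) = -9/634 - 2477/1908 = -793795/604836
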